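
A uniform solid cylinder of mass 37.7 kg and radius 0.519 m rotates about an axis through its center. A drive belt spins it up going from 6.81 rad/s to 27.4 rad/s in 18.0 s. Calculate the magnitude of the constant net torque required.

τ ≈ 5.81 N·m

I = ½MR² = (1/2)(37.7)(0.519)² = 5.077 kg·m².
α = Δω/Δt = (27.4 − 6.81)/18.0 = 1.144 rad/s².
τ = Iα = (5.077)(1.144) = 5.808 N·m.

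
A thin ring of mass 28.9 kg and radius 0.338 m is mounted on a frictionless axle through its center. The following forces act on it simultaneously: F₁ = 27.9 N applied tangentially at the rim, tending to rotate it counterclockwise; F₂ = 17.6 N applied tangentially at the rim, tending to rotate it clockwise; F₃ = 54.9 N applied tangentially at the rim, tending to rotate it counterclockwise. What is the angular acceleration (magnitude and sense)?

α ≈ 6.67 rad/s², counterclockwise

I = MR² = (28.9)(0.338)² = 3.302 kg·m².
Taking counterclockwise as positive: τ₁ = +(27.9)(0.338) = +9.430 N·m; τ₂ = −(17.6)(0.338) = −5.949 N·m; τ₃ = +(54.9)(0.338) = +18.56 N·m.
Net torque τ = 22.04 N·m.
α = τ/I = 22.04/3.302 = 6.675 rad/s².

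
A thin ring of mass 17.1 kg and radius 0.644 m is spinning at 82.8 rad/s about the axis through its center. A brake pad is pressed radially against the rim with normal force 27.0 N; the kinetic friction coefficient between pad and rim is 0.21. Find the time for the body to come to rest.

I = MR² = (17.1)(0.644)² = 7.092 kg·m².
Friction force f = μN = (0.21)(27.0) = 5.670 N at the rim; torque magnitude τ = fR = 3.651 N·m, opposing ω.
|α| = τ/I = 3.651/7.092 = 0.5149 rad/s² (deceleration).
0 = ω₀ − |α|t ⇒ t = ω₀/|α| = 82.8/0.5149 = 160.8 s.

t ≈ 161 s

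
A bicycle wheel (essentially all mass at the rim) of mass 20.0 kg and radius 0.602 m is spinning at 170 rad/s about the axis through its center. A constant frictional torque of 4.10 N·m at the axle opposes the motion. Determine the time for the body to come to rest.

I = MR² = (20.0)(0.602)² = 7.248 kg·m².
The net torque has magnitude 4.10 N·m, opposing ω.
|α| = τ/I = 4.100/7.248 = 0.5657 rad/s² (deceleration).
0 = ω₀ − |α|t ⇒ t = ω₀/|α| = 170/0.5657 = 300.5 s.

t ≈ 301 s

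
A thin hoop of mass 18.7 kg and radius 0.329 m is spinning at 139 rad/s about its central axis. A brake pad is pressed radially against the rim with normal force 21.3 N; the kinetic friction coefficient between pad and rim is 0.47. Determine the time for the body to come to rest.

I = MR² = (18.7)(0.329)² = 2.024 kg·m².
Friction force f = μN = (0.47)(21.3) = 10.01 N at the rim; torque magnitude τ = fR = 3.294 N·m, opposing ω.
|α| = τ/I = 3.294/2.024 = 1.627 rad/s² (deceleration).
0 = ω₀ − |α|t ⇒ t = ω₀/|α| = 139/1.627 = 85.42 s.

t ≈ 85.4 s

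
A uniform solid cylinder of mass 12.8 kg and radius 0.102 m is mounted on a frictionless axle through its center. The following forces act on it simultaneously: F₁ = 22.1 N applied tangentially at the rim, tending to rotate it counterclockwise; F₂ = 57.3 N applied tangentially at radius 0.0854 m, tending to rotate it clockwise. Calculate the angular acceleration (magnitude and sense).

α ≈ 39.6 rad/s², clockwise

I = ½MR² = (1/2)(12.8)(0.102)² = 0.06659 kg·m².
Taking counterclockwise as positive: τ₁ = +(22.1)(0.102) = +2.254 N·m; τ₂ = −(57.3)(0.0854) = −4.893 N·m.
Net torque τ = -2.639 N·m.
α = τ/I = -2.639/0.06659 = -39.64 rad/s².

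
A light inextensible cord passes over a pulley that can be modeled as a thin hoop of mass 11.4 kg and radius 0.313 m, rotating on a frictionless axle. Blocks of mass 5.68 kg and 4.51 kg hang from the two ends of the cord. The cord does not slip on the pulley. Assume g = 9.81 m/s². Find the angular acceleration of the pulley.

α ≈ 1.70 rad/s²

I = MR² = (11.4)(0.313)² = 1.117 kg·m².
Heavier block: m₁g − T₁ = m₁a. Lighter block: T₂ − m₂g = m₂a.
Pulley: (T₁ − T₂)R = Iα = I(a/R), so T₁ − T₂ = (I/R²)a = 1·M_p a = 11.40·a.
Adding the three: (m₁ − m₂)g = (m₁ + m₂ + 11.40)a, so a = (5.68 − 4.51)(9.81)/(5.68 + 4.51 + 11.40) = 0.5316 m/s².
α = a/R = 0.5316/0.313 = 1.698 rad/s².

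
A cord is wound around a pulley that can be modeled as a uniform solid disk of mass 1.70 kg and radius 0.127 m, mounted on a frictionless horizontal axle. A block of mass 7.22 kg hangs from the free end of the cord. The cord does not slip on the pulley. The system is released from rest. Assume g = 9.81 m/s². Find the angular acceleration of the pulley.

α ≈ 69.1 rad/s²

I = ½MR² = (1/2)(1.70)(0.127)² = 0.01371 kg·m².
Block: mg − T = ma. Pulley: TR = Iα. No-slip: a = αR, so T = (I/R²)a = 0.8500·a.
Then mg = (m + 0.8500)a, so a = (7.22)(9.81)/(7.22 + 0.8500) = 8.777 m/s².
α = a/R = 8.777/0.127 = 69.11 rad/s².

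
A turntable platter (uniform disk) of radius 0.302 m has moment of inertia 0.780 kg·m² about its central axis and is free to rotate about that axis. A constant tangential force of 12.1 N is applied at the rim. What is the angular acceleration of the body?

α ≈ 4.68 rad/s²

τ = F R = (12.1)(0.302) = 3.654 N·m.
From τ = Iα: α = 3.654/0.7800 = 4.685 rad/s².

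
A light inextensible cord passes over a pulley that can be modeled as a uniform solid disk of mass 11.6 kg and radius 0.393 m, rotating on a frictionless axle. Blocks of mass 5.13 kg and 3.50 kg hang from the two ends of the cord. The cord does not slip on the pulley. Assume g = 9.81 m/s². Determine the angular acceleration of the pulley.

I = ½MR² = (1/2)(11.6)(0.393)² = 0.8958 kg·m².
Heavier block: m₁g − T₁ = m₁a. Lighter block: T₂ − m₂g = m₂a.
Pulley: (T₁ − T₂)R = Iα = I(a/R), so T₁ − T₂ = (I/R²)a = (1/2)M_p a = 5.800·a.
Adding the three: (m₁ − m₂)g = (m₁ + m₂ + 5.800)a, so a = (5.13 − 3.50)(9.81)/(5.13 + 3.50 + 5.800) = 1.108 m/s².
α = a/R = 1.108/0.393 = 2.820 rad/s².

α ≈ 2.82 rad/s²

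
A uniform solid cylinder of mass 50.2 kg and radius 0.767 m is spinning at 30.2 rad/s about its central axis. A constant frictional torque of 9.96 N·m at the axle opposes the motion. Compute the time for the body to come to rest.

t ≈ 44.8 s

I = ½MR² = (1/2)(50.2)(0.767)² = 14.77 kg·m².
The net torque has magnitude 9.96 N·m, opposing ω.
|α| = τ/I = 9.960/14.77 = 0.6745 rad/s² (deceleration).
0 = ω₀ − |α|t ⇒ t = ω₀/|α| = 30.2/0.6745 = 44.77 s.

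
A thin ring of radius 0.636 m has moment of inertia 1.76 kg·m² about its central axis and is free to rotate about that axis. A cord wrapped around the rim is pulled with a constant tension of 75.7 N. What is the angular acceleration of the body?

τ = F R = (75.7)(0.636) = 48.15 N·m.
Newton's second law for rotation, τ = Iα, gives α = τ/I = 48.15/1.760 = 27.36 rad/s².

α ≈ 27.4 rad/s²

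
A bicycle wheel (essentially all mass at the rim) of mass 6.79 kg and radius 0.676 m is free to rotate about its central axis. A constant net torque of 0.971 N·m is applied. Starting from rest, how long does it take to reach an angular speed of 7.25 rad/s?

t ≈ 23.2 s

I = MR² = (6.79)(0.676)² = 3.103 kg·m².
α = τ/I = 0.971/3.103 = 0.3129 rad/s².
ω = αt ⇒ t = ω/α = 7.25/0.3129 = 23.17 s.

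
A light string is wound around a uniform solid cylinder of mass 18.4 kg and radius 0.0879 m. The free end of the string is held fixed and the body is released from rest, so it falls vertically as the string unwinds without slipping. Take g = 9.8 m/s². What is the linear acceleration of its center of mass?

a ≈ 6.53 m/s²

Translation: Mg − T = Ma. Rotation about the center: TR = Iα with I = ½MR².
With a = αR: T = (I/R²)a = (1/2)M a, so Mg = (1 + 0.5000)Ma.
a = g/(1 + 0.5000) = 9.8/1.500 = 6.533 m/s².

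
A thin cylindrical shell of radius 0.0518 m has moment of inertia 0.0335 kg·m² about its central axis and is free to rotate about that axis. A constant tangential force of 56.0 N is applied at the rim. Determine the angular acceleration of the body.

α ≈ 86.6 rad/s²

τ = F R = (56.0)(0.0518) = 2.901 N·m.
From τ = Iα: α = 2.901/0.03350 = 86.59 rad/s².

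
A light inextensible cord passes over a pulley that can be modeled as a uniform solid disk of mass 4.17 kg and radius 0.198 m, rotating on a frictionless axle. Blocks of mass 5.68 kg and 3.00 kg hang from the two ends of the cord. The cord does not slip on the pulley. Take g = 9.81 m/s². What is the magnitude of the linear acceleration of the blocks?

a ≈ 2.44 m/s²

I = ½MR² = (1/2)(4.17)(0.198)² = 0.08174 kg·m².
Heavier block: m₁g − T₁ = m₁a. Lighter block: T₂ − m₂g = m₂a.
Pulley: (T₁ − T₂)R = Iα = I(a/R), so T₁ − T₂ = (I/R²)a = (1/2)M_p a = 2.085·a.
Adding the three: (m₁ − m₂)g = (m₁ + m₂ + 2.085)a, so a = (5.68 − 3.00)(9.81)/(5.68 + 3.00 + 2.085) = 2.442 m/s².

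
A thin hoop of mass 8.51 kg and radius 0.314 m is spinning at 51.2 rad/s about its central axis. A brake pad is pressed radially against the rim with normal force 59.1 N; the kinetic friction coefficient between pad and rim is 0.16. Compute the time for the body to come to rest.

t ≈ 14.5 s

I = MR² = (8.51)(0.314)² = 0.8391 kg·m².
Friction force f = μN = (0.16)(59.1) = 9.456 N at the rim; torque magnitude τ = fR = 2.969 N·m, opposing ω.
|α| = τ/I = 2.969/0.8391 = 3.539 rad/s² (deceleration).
0 = ω₀ − |α|t ⇒ t = ω₀/|α| = 51.2/3.539 = 14.47 s.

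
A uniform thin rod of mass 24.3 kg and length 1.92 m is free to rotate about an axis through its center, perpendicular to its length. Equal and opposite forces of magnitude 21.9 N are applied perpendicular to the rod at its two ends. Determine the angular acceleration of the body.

I = (1/12)ML² = (1/12)(24.3)(1.92)² = 7.465 kg·m².
The couple gives τ = F·(L/2) + F·(L/2) = F L = (21.9)(1.92) = 42.05 N·m.
Newton's second law for rotation, τ = Iα, gives α = τ/I = 42.05/7.465 = 5.633 rad/s².

α ≈ 5.63 rad/s²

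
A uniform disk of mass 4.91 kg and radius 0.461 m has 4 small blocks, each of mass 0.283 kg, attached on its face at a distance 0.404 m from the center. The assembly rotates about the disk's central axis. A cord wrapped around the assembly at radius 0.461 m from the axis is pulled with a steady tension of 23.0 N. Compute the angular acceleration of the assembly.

α ≈ 15.0 rad/s²

I_disk = ½MR² = ½(4.91)(0.461)² = 0.5217 kg·m².
I_blocks = 4·m·r² = 4(0.283)(0.404)² = 0.1848 kg·m².
Total I = 0.7065 kg·m².
τ = F r = (23.0)(0.461) = 10.60 N·m.
α = τ/I = 10.60/0.7065 = 15.01 rad/s².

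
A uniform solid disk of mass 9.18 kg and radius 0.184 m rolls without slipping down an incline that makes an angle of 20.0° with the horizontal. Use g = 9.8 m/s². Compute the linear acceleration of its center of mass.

Translation along the incline: Mg sinθ − f = Ma.
Rotation about the center: fR = Iα with I = ½MR². No-slip gives a = αR, so f = (I/R²)a = (1/2)M a.
Substituting: Mg sinθ = (1 + 0.5000)Ma, so a = g sinθ/(1 + 0.5000) = (9.8) sin 20.0° / 1.500 = 2.235 m/s².

a ≈ 2.23 m/s²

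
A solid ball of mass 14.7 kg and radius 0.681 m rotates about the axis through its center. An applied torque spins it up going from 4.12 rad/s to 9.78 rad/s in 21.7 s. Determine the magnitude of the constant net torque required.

τ ≈ 0.711 N·m

I = (2/5)MR² = (2/5)(14.7)(0.681)² = 2.727 kg·m².
α = Δω/Δt = (9.78 − 4.12)/21.7 = 0.2608 rad/s².
τ = Iα = (2.727)(0.2608) = 0.7113 N·m.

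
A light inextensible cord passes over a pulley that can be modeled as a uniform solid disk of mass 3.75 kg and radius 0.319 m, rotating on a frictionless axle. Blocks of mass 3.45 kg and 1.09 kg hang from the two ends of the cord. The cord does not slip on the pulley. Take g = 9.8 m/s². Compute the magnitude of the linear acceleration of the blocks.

I = ½MR² = (1/2)(3.75)(0.319)² = 0.1908 kg·m².
Heavier block: m₁g − T₁ = m₁a. Lighter block: T₂ − m₂g = m₂a.
Pulley: (T₁ − T₂)R = Iα = I(a/R), so T₁ − T₂ = (I/R²)a = (1/2)M_p a = 1.875·a.
Adding the three: (m₁ − m₂)g = (m₁ + m₂ + 1.875)a, so a = (3.45 − 1.09)(9.8)/(3.45 + 1.09 + 1.875) = 3.605 m/s².

a ≈ 3.61 m/s²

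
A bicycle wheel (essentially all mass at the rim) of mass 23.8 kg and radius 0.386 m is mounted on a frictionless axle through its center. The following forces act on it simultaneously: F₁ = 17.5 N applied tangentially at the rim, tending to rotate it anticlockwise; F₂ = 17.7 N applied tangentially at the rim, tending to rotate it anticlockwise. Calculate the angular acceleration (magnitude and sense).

I = MR² = (23.8)(0.386)² = 3.546 kg·m².
Taking anticlockwise as positive: τ₁ = +(17.5)(0.386) = +6.755 N·m; τ₂ = +(17.7)(0.386) = +6.832 N·m.
Net torque τ = 13.59 N·m.
α = τ/I = 13.59/3.546 = 3.832 rad/s².

α ≈ 3.83 rad/s², anticlockwise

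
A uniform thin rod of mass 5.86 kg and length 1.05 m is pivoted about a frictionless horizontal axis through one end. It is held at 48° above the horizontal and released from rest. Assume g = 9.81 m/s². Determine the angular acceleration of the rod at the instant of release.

About the pivot, I = (1/3)ML² = (1/3)(5.86)(1.05)² = 2.154 kg·m².
The weight acts at the center, a distance L/2 = 0.5250 m from the pivot; τ = Mg(L/2) cos 48° = 20.19 N·m.
α = τ/I = 20.19/2.154 = 9.377 rad/s².

α ≈ 9.38 rad/s²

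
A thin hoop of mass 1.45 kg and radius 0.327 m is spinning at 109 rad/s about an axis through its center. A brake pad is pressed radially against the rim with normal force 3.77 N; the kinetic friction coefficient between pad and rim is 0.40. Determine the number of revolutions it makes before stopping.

≈ 297 revolutions

I = MR² = (1.45)(0.327)² = 0.1550 kg·m².
Friction force f = μN = (0.40)(3.77) = 1.508 N at the rim; torque magnitude τ = fR = 0.4931 N·m, opposing ω.
|α| = τ/I = 0.4931/0.1550 = 3.180 rad/s² (deceleration).
ω² = ω₀² − 2|α|θ with ω = 0 ⇒ θ = ω₀²/(2|α|) = 1868 rad = 297.3 rev.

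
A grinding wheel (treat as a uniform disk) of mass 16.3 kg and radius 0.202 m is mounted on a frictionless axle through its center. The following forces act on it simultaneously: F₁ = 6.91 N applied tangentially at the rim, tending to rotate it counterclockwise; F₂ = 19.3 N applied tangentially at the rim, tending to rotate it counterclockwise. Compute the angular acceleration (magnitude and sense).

I = ½MR² = (1/2)(16.3)(0.202)² = 0.3326 kg·m².
Taking counterclockwise as positive: τ₁ = +(6.91)(0.202) = +1.396 N·m; τ₂ = +(19.3)(0.202) = +3.899 N·m.
Net torque τ = 5.294 N·m.
α = τ/I = 5.294/0.3326 = 15.92 rad/s².

α ≈ 15.9 rad/s², counterclockwise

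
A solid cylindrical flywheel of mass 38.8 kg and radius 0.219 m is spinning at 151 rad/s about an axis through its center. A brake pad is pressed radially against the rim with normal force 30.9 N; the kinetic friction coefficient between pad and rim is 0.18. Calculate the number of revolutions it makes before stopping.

I = ½MR² = (1/2)(38.8)(0.219)² = 0.9304 kg·m².
Friction force f = μN = (0.18)(30.9) = 5.562 N at the rim; torque magnitude τ = fR = 1.218 N·m, opposing ω.
|α| = τ/I = 1.218/0.9304 = 1.309 rad/s² (deceleration).
ω² = ω₀² − 2|α|θ with ω = 0 ⇒ θ = ω₀²/(2|α|) = 8708 rad = 1386 rev.

≈ 1390 revolutions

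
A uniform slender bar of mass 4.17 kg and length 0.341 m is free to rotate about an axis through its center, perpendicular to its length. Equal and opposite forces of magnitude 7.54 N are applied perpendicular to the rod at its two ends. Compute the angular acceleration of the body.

α ≈ 63.6 rad/s²

I = (1/12)ML² = (1/12)(4.17)(0.341)² = 0.04041 kg·m².
The couple gives τ = F·(L/2) + F·(L/2) = F L = (7.54)(0.341) = 2.571 N·m.
Newton's second law for rotation, τ = Iα, gives α = τ/I = 2.571/0.04041 = 63.63 rad/s².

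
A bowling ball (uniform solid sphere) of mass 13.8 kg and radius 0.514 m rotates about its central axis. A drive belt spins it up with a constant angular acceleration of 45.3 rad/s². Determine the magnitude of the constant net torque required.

I = (2/5)MR² = (2/5)(13.8)(0.514)² = 1.458 kg·m².
τ = Iα = (1.458)(45.30) = 66.06 N·m.

τ ≈ 66.1 N·m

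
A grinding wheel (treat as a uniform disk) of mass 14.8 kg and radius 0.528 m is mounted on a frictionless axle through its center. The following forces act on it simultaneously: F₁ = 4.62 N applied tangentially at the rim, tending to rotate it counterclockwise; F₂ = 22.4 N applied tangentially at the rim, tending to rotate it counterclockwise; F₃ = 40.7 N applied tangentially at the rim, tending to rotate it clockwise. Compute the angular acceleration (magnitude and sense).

I = ½MR² = (1/2)(14.8)(0.528)² = 2.063 kg·m².
Taking counterclockwise as positive: τ₁ = +(4.62)(0.528) = +2.439 N·m; τ₂ = +(22.4)(0.528) = +11.83 N·m; τ₃ = −(40.7)(0.528) = −21.49 N·m.
Net torque τ = -7.223 N·m.
α = τ/I = -7.223/2.063 = -3.501 rad/s².

α ≈ 3.50 rad/s², clockwise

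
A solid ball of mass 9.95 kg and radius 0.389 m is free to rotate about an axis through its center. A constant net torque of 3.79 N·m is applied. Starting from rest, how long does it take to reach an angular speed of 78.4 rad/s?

I = (2/5)MR² = (2/5)(9.95)(0.389)² = 0.6023 kg·m².
α = τ/I = 3.79/0.6023 = 6.293 rad/s².
ω = αt ⇒ t = ω/α = 78.4/6.293 = 12.46 s.

t ≈ 12.5 s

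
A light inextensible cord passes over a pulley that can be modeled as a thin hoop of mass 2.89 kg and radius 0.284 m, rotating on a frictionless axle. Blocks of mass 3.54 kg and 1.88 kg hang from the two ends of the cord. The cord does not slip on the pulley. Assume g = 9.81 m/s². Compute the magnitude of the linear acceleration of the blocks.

I = MR² = (2.89)(0.284)² = 0.2331 kg·m².
Heavier block: m₁g − T₁ = m₁a. Lighter block: T₂ − m₂g = m₂a.
Pulley: (T₁ − T₂)R = Iα = I(a/R), so T₁ − T₂ = (I/R²)a = 1·M_p a = 2.890·a.
Adding the three: (m₁ − m₂)g = (m₁ + m₂ + 2.890)a, so a = (3.54 − 1.88)(9.81)/(3.54 + 1.88 + 2.890) = 1.960 m/s².

a ≈ 1.96 m/s²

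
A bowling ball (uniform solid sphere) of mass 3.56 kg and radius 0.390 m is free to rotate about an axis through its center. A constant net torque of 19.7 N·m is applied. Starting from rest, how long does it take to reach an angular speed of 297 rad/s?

t ≈ 3.27 s

I = (2/5)MR² = (2/5)(3.56)(0.390)² = 0.2166 kg·m².
α = τ/I = 19.7/0.2166 = 90.96 rad/s².
ω = αt ⇒ t = ω/α = 297/90.96 = 3.265 s.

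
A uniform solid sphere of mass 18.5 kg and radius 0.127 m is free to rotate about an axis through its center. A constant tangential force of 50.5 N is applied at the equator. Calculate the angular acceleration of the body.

I = (2/5)MR² = (2/5)(18.5)(0.127)² = 0.1194 kg·m².
τ = F R = (50.5)(0.127) = 6.413 N·m.
Newton's second law for rotation, τ = Iα, gives α = τ/I = 6.413/0.1194 = 53.73 rad/s².

α ≈ 53.7 rad/s²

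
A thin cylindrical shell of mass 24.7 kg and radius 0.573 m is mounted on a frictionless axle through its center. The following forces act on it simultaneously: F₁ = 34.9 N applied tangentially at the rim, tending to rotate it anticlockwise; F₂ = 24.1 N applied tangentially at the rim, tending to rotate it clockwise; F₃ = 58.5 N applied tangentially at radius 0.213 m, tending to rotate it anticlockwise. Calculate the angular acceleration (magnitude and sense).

α ≈ 2.30 rad/s², anticlockwise

I = MR² = (24.7)(0.573)² = 8.110 kg·m².
Taking anticlockwise as positive: τ₁ = +(34.9)(0.573) = +20.00 N·m; τ₂ = −(24.1)(0.573) = −13.81 N·m; τ₃ = +(58.5)(0.213) = +12.46 N·m.
Net torque τ = 18.65 N·m.
α = τ/I = 18.65/8.110 = 2.300 rad/s².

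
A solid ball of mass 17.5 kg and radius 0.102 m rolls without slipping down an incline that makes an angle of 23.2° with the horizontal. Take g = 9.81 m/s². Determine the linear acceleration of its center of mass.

Translation along the incline: Mg sinθ − f = Ma.
Rotation about the center: fR = Iα with I = (2/5)MR². No-slip gives a = αR, so f = (I/R²)a = (2/5)M a.
Substituting: Mg sinθ = (1 + 0.4000)Ma, so a = g sinθ/(1 + 0.4000) = (9.81) sin 23.2° / 1.400 = 2.760 m/s².

a ≈ 2.76 m/s²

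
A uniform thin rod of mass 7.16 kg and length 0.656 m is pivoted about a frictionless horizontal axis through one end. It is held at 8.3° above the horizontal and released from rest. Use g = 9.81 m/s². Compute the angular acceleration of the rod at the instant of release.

About the pivot, I = (1/3)ML² = (1/3)(7.16)(0.656)² = 1.027 kg·m².
The weight acts at the center, a distance L/2 = 0.3280 m from the pivot; τ = Mg(L/2) cos 8.3° = 22.80 N·m.
α = τ/I = 22.80/1.027 = 22.20 rad/s².

α ≈ 22.2 rad/s²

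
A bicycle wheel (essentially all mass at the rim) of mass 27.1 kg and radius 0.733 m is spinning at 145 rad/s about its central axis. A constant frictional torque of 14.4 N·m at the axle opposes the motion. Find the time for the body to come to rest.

I = MR² = (27.1)(0.733)² = 14.56 kg·m².
The net torque has magnitude 14.4 N·m, opposing ω.
|α| = τ/I = 14.40/14.56 = 0.9890 rad/s² (deceleration).
0 = ω₀ − |α|t ⇒ t = ω₀/|α| = 145/0.9890 = 146.6 s.

t ≈ 147 s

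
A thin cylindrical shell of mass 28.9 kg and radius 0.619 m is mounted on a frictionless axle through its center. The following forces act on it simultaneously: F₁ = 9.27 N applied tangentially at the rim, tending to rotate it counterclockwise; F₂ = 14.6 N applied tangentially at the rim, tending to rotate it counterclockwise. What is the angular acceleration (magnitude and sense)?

α ≈ 1.33 rad/s², counterclockwise

I = MR² = (28.9)(0.619)² = 11.07 kg·m².
Taking counterclockwise as positive: τ₁ = +(9.27)(0.619) = +5.738 N·m; τ₂ = +(14.6)(0.619) = +9.037 N·m.
Net torque τ = 14.78 N·m.
α = τ/I = 14.78/11.07 = 1.334 rad/s².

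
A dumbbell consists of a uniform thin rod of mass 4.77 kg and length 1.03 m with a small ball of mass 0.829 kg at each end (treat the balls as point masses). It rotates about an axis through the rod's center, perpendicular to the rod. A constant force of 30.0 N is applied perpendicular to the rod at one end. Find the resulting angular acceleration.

α ≈ 17.9 rad/s²

I_rod = (1/12)ML² = (1/12)(4.77)(1.03)² = 0.4217 kg·m².
I_balls = 2·m·(L/2)² = 2(0.829)(0.5150)² = 0.4397 kg·m².
Total I = 0.8615 kg·m².
τ = F·(L/2) = (30.0)(0.515) = 15.45 N·m.
α = τ/I = 15.45/0.8615 = 17.93 rad/s².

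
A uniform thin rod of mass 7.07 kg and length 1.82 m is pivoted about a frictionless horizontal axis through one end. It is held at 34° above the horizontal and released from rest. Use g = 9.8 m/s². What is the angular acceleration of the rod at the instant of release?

About the pivot, I = (1/3)ML² = (1/3)(7.07)(1.82)² = 7.806 kg·m².
The weight acts at the center, a distance L/2 = 0.9100 m from the pivot; τ = Mg(L/2) cos 34° = 52.27 N·m.
α = τ/I = 52.27/7.806 = 6.696 rad/s².
(Equivalently α = (3g/(2L)) cos 34° = 6.696 rad/s².)

α ≈ 6.70 rad/s²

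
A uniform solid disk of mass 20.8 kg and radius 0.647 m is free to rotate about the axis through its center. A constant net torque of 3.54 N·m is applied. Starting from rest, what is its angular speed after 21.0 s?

I = ½MR² = (1/2)(20.8)(0.647)² = 4.354 kg·m².
α = τ/I = 3.54/4.354 = 0.8131 rad/s².
ω = ω₀ + αt = 0 + (0.8131)(21.0) = 17.08 rad/s.

ω ≈ 17.1 rad/s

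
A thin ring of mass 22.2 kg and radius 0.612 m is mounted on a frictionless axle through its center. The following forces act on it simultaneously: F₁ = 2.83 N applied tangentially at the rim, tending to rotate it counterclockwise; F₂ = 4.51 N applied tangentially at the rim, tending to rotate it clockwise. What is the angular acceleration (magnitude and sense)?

α ≈ 0.124 rad/s², clockwise

I = MR² = (22.2)(0.612)² = 8.315 kg·m².
Taking counterclockwise as positive: τ₁ = +(2.83)(0.612) = +1.732 N·m; τ₂ = −(4.51)(0.612) = −2.760 N·m.
Net torque τ = -1.028 N·m.
α = τ/I = -1.028/8.315 = -0.1237 rad/s².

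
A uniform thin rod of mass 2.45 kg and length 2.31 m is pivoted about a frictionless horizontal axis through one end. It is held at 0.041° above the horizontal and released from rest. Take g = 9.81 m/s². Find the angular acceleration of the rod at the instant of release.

α ≈ 6.37 rad/s²

About the pivot, I = (1/3)ML² = (1/3)(2.45)(2.31)² = 4.358 kg·m².
The weight acts at the center, a distance L/2 = 1.155 m from the pivot; τ = Mg(L/2) cos 0.041° = 27.76 N·m.
α = τ/I = 27.76/4.358 = 6.370 rad/s².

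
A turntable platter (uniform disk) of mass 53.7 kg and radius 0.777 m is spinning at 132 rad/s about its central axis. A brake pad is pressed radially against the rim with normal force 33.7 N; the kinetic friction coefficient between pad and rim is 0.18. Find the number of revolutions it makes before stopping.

≈ 4770 revolutions

I = ½MR² = (1/2)(53.7)(0.777)² = 16.21 kg·m².
Friction force f = μN = (0.18)(33.7) = 6.066 N at the rim; torque magnitude τ = fR = 4.713 N·m, opposing ω.
|α| = τ/I = 4.713/16.21 = 0.2908 rad/s² (deceleration).
ω² = ω₀² − 2|α|θ with ω = 0 ⇒ θ = ω₀²/(2|α|) = 29960 rad = 4769 rev.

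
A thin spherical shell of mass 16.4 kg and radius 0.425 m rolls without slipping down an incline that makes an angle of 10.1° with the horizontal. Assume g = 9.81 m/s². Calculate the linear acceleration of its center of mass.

a ≈ 1.03 m/s²

Translation along the incline: Mg sinθ − f = Ma.
Rotation about the center: fR = Iα with I = (2/3)MR². No-slip gives a = αR, so f = (I/R²)a = (2/3)M a.
Substituting: Mg sinθ = (1 + 0.6667)Ma, so a = g sinθ/(1 + 0.6667) = (9.81) sin 10.1° / 1.667 = 1.032 m/s².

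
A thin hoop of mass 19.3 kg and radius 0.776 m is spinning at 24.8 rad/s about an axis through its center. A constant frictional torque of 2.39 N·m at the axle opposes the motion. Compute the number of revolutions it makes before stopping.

≈ 238 revolutions

I = MR² = (19.3)(0.776)² = 11.62 kg·m².
The net torque has magnitude 2.39 N·m, opposing ω.
|α| = τ/I = 2.390/11.62 = 0.2056 rad/s² (deceleration).
ω² = ω₀² − 2|α|θ with ω = 0 ⇒ θ = ω₀²/(2|α|) = 1495 rad = 238.0 rev.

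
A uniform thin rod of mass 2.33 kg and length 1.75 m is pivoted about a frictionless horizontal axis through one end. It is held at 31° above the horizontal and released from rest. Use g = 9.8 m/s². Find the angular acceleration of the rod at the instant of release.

About the pivot, I = (1/3)ML² = (1/3)(2.33)(1.75)² = 2.379 kg·m².
The weight acts at the center, a distance L/2 = 0.8750 m from the pivot; τ = Mg(L/2) cos 31° = 17.13 N·m.
α = τ/I = 17.13/2.379 = 7.200 rad/s².

α ≈ 7.20 rad/s²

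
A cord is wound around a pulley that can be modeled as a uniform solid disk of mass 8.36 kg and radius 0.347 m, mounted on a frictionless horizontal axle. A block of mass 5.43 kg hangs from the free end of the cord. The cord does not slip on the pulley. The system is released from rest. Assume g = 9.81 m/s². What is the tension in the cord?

I = ½MR² = (1/2)(8.36)(0.347)² = 0.5033 kg·m².
Block: mg − T = ma. Pulley: TR = Iα. No-slip: a = αR, so T = (I/R²)a = 4.180·a.
Then mg = (m + 4.180)a, so a = (5.43)(9.81)/(5.43 + 4.180) = 5.543 m/s².
T = 4.180·a = 23.17 N.

T ≈ 23.2 N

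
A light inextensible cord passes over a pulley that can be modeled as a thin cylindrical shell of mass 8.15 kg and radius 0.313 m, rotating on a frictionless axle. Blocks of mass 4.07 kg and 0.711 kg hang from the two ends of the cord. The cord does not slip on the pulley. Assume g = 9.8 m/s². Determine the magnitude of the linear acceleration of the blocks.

I = MR² = (8.15)(0.313)² = 0.7984 kg·m².
Heavier block: m₁g − T₁ = m₁a. Lighter block: T₂ − m₂g = m₂a.
Pulley: (T₁ − T₂)R = Iα = I(a/R), so T₁ − T₂ = (I/R²)a = 1·M_p a = 8.150·a.
Adding the three: (m₁ − m₂)g = (m₁ + m₂ + 8.150)a, so a = (4.07 − 0.711)(9.8)/(4.07 + 0.711 + 8.150) = 2.546 m/s².

a ≈ 2.55 m/s²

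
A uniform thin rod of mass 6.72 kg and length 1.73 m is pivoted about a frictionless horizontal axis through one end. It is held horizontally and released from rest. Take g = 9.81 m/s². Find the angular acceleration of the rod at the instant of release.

About the pivot, I = (1/3)ML² = (1/3)(6.72)(1.73)² = 6.704 kg·m².
The weight acts at the center, a distance L/2 = 0.8650 m from the pivot; τ = Mg(L/2) = 57.02 N·m.
α = τ/I = 57.02/6.704 = 8.506 rad/s².
(Equivalently α = (3g/(2L)) = 8.506 rad/s².)

α ≈ 8.51 rad/s²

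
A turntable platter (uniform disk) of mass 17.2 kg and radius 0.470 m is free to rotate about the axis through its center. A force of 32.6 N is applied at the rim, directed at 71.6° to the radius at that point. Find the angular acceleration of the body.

I = ½MR² = (1/2)(17.2)(0.470)² = 1.900 kg·m².
Only the tangential component produces torque: τ = F R sinθ = (32.6)(0.470) sin 71.6° = 14.54 N·m.
From τ = Iα: α = 14.54/1.900 = 7.653 rad/s².

α ≈ 7.65 rad/s²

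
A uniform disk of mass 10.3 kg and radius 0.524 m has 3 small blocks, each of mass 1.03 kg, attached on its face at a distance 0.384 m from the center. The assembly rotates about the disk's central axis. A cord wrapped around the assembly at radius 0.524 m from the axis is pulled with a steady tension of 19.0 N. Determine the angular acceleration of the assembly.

I_disk = ½MR² = ½(10.3)(0.524)² = 1.414 kg·m².
I_blocks = 3·m·r² = 3(1.03)(0.384)² = 0.4556 kg·m².
Total I = 1.870 kg·m².
τ = F r = (19.0)(0.524) = 9.956 N·m.
α = τ/I = 9.956/1.870 = 5.325 rad/s².

α ≈ 5.32 rad/s²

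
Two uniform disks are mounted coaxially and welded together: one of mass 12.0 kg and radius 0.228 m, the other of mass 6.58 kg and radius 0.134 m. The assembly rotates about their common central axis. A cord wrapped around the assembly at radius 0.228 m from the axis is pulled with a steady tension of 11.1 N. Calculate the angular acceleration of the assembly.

α ≈ 6.82 rad/s²

I = ½M₁R₁² + ½M₂R₂² = ½(12.0)(0.228)² + ½(6.58)(0.134)² = 0.3710 kg·m².
τ = F r = (11.1)(0.228) = 2.531 N·m.
α = τ/I = 2.531/0.3710 = 6.822 rad/s².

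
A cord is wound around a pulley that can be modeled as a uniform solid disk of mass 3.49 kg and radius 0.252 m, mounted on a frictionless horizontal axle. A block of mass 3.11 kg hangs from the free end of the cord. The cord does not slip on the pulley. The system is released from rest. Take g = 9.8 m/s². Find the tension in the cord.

T ≈ 11.0 N

I = ½MR² = (1/2)(3.49)(0.252)² = 0.1108 kg·m².
Block: mg − T = ma. Pulley: TR = Iα. No-slip: a = αR, so T = (I/R²)a = 1.745·a.
Then mg = (m + 1.745)a, so a = (3.11)(9.8)/(3.11 + 1.745) = 6.278 m/s².
T = 1.745·a = 10.95 N.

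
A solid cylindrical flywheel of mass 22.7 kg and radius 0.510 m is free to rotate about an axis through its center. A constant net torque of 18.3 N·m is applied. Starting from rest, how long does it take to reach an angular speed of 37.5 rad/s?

t ≈ 6.05 s

I = ½MR² = (1/2)(22.7)(0.510)² = 2.952 kg·m².
α = τ/I = 18.3/2.952 = 6.199 rad/s².
ω = αt ⇒ t = ω/α = 37.5/6.199 = 6.049 s.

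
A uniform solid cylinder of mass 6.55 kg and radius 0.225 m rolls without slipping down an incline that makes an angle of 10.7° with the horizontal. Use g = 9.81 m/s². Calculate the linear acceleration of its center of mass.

a ≈ 1.21 m/s²

Translation along the incline: Mg sinθ − f = Ma.
Rotation about the center: fR = Iα with I = ½MR². No-slip gives a = αR, so f = (I/R²)a = (1/2)M a.
Substituting: Mg sinθ = (1 + 0.5000)Ma, so a = g sinθ/(1 + 0.5000) = (9.81) sin 10.7° / 1.500 = 1.214 m/s².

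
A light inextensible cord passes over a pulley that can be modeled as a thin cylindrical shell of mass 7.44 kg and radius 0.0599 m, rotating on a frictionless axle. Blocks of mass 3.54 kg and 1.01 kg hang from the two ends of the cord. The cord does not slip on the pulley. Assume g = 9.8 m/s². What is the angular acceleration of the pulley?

α ≈ 34.5 rad/s²

I = MR² = (7.44)(0.0599)² = 0.02669 kg·m².
Heavier block: m₁g − T₁ = m₁a. Lighter block: T₂ − m₂g = m₂a.
Pulley: (T₁ − T₂)R = Iα = I(a/R), so T₁ − T₂ = (I/R²)a = 1·M_p a = 7.440·a.
Adding the three: (m₁ − m₂)g = (m₁ + m₂ + 7.440)a, so a = (3.54 − 1.01)(9.8)/(3.54 + 1.01 + 7.440) = 2.068 m/s².
α = a/R = 2.068/0.0599 = 34.52 rad/s².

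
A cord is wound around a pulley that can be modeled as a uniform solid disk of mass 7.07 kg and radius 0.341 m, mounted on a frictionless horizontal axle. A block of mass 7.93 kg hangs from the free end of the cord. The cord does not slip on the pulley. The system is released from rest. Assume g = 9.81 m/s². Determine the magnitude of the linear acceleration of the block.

a ≈ 6.79 m/s²

I = ½MR² = (1/2)(7.07)(0.341)² = 0.4111 kg·m².
Block: mg − T = ma. Pulley: TR = Iα. No-slip: a = αR, so T = (I/R²)a = 3.535·a.
Then mg = (m + 3.535)a, so a = (7.93)(9.81)/(7.93 + 3.535) = 6.785 m/s².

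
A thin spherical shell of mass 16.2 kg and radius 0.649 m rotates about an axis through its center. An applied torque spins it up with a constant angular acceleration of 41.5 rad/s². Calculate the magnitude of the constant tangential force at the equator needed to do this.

I = (2/3)MR² = (2/3)(16.2)(0.649)² = 4.549 kg·m².
The required torque is τ = Iα = (4.549)(41.50) = 188.8 N·m.
A tangential force at the equator gives τ = FR, so F = τ/R = 188.8/0.649 = 290.9 N.

F ≈ 291 N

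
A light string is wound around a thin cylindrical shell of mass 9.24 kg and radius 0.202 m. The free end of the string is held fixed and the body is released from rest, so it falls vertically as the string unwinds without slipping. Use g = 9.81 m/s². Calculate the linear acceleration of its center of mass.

Translation: Mg − T = Ma. Rotation about the center: TR = Iα with I = MR².
With a = αR: T = (I/R²)a = M a, so Mg = (1 + 1.000)Ma.
a = g/(1 + 1.000) = 9.81/2.000 = 4.905 m/s².

a ≈ 4.91 m/s²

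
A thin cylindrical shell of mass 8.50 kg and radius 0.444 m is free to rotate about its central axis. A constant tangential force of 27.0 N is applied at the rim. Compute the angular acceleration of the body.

I = MR² = (8.50)(0.444)² = 1.676 kg·m².
τ = F R = (27.0)(0.444) = 11.99 N·m.
Newton's second law for rotation, τ = Iα, gives α = τ/I = 11.99/1.676 = 7.154 rad/s².

α ≈ 7.15 rad/s²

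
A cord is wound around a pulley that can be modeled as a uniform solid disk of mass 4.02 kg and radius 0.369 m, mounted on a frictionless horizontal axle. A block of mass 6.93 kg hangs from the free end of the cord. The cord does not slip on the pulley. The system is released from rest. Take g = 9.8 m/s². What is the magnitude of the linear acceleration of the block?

a ≈ 7.60 m/s²

I = ½MR² = (1/2)(4.02)(0.369)² = 0.2737 kg·m².
Block: mg − T = ma. Pulley: TR = Iα. No-slip: a = αR, so T = (I/R²)a = 2.010·a.
Then mg = (m + 2.010)a, so a = (6.93)(9.8)/(6.93 + 2.010) = 7.597 m/s².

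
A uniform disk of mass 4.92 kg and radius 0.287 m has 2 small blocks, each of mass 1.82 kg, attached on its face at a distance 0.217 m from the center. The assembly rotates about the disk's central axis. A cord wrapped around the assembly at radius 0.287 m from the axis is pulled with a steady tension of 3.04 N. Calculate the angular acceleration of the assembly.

α ≈ 2.33 rad/s²

I_disk = ½MR² = ½(4.92)(0.287)² = 0.2026 kg·m².
I_blocks = 2·m·r² = 2(1.82)(0.217)² = 0.1714 kg·m².
Total I = 0.3740 kg·m².
τ = F r = (3.04)(0.287) = 0.8725 N·m.
α = τ/I = 0.8725/0.3740 = 2.333 rad/s².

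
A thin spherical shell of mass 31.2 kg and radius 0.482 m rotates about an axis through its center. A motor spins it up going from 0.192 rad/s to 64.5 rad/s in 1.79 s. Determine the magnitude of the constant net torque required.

τ ≈ 174 N·m

I = (2/3)MR² = (2/3)(31.2)(0.482)² = 4.832 kg·m².
α = Δω/Δt = (64.5 − 0.192)/1.79 = 35.93 rad/s².
τ = Iα = (4.832)(35.93) = 173.6 N·m.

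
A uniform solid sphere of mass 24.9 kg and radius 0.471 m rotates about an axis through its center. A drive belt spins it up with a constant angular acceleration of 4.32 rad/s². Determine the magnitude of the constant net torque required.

I = (2/5)MR² = (2/5)(24.9)(0.471)² = 2.210 kg·m².
τ = Iα = (2.210)(4.320) = 9.545 N·m.

τ ≈ 9.55 N·m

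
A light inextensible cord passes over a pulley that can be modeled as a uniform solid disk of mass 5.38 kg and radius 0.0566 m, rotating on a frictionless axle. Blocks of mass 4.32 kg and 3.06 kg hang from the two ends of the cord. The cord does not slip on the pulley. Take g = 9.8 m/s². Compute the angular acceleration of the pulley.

I = ½MR² = (1/2)(5.38)(0.0566)² = 0.008618 kg·m².
Heavier block: m₁g − T₁ = m₁a. Lighter block: T₂ − m₂g = m₂a.
Pulley: (T₁ − T₂)R = Iα = I(a/R), so T₁ − T₂ = (I/R²)a = (1/2)M_p a = 2.690·a.
Adding the three: (m₁ − m₂)g = (m₁ + m₂ + 2.690)a, so a = (4.32 − 3.06)(9.8)/(4.32 + 3.06 + 2.690) = 1.226 m/s².
α = a/R = 1.226/0.0566 = 21.66 rad/s².

α ≈ 21.7 rad/s²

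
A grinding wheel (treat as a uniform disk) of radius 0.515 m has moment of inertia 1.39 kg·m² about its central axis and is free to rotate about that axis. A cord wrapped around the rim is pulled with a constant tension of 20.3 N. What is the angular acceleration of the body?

τ = F R = (20.3)(0.515) = 10.45 N·m.
From τ = Iα: α = 10.45/1.390 = 7.521 rad/s².

α ≈ 7.52 rad/s²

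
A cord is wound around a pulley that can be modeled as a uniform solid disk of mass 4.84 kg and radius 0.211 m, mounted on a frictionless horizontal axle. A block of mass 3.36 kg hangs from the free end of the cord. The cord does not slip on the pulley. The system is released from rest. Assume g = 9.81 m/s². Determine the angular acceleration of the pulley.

I = ½MR² = (1/2)(4.84)(0.211)² = 0.1077 kg·m².
Block: mg − T = ma. Pulley: TR = Iα. No-slip: a = αR, so T = (I/R²)a = 2.420·a.
Then mg = (m + 2.420)a, so a = (3.36)(9.81)/(3.36 + 2.420) = 5.703 m/s².
α = a/R = 5.703/0.211 = 27.03 rad/s².

α ≈ 27.0 rad/s²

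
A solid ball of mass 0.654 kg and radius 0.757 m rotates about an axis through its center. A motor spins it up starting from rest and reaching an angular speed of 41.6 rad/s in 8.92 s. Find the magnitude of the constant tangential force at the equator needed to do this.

F ≈ 0.924 N

I = (2/5)MR² = (2/5)(0.654)(0.757)² = 0.1499 kg·m².
α = Δω/Δt = (41.6 − 0)/8.92 = 4.664 rad/s².
The required torque is τ = Iα = (0.1499)(4.664) = 0.6991 N·m.
A tangential force at the equator gives τ = FR, so F = τ/R = 0.6991/0.757 = 0.9236 N.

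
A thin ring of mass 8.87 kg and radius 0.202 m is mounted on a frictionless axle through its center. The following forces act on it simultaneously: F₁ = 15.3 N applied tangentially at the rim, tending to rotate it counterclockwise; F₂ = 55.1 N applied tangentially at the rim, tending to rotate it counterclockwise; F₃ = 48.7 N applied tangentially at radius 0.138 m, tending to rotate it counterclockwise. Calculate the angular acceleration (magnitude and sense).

I = MR² = (8.87)(0.202)² = 0.3619 kg·m².
Taking counterclockwise as positive: τ₁ = +(15.3)(0.202) = +3.091 N·m; τ₂ = +(55.1)(0.202) = +11.13 N·m; τ₃ = +(48.7)(0.138) = +6.721 N·m.
Net torque τ = 20.94 N·m.
α = τ/I = 20.94/0.3619 = 57.86 rad/s².

α ≈ 57.9 rad/s², counterclockwise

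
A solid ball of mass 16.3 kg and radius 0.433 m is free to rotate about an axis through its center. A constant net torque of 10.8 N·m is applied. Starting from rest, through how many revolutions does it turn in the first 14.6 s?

I = (2/5)MR² = (2/5)(16.3)(0.433)² = 1.222 kg·m².
α = τ/I = 10.8/1.222 = 8.835 rad/s².
θ = ½αt² = ½(8.835)(14.6)² = 941.6 rad.
Revolutions = θ/(2π) = 149.9.

≈ 150 revolutions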